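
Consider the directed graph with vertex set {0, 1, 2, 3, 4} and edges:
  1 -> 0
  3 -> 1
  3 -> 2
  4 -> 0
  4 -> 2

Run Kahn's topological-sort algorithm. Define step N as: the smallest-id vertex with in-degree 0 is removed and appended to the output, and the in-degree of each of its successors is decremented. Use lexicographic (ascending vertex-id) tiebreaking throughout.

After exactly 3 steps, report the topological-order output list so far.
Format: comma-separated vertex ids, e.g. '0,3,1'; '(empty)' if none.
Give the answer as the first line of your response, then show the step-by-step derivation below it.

3,1,4

step 1: output 3; order=[3]; indeg=(2,0,1,0,0)
step 2: output 1; order=[3,1]; indeg=(1,0,1,0,0)
step 3: output 4; order=[3,1,4]; indeg=(0,0,0,0,0)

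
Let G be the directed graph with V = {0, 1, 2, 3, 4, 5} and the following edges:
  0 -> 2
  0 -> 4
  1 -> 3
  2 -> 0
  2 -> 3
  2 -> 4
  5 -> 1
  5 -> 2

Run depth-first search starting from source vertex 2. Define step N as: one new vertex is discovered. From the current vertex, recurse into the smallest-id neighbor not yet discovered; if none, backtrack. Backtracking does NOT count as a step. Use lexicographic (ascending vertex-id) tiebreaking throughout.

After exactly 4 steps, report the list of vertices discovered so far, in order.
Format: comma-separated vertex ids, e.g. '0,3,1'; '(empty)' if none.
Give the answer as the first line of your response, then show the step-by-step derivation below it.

2,0,4,3

step 1: discover 2; path=2; order=2
step 2: discover 0; path=2>0; order=2,0
step 3: discover 4; path=2>0>4; order=2,0,4
step 4: discover 3; path=2>3; order=2,0,4,3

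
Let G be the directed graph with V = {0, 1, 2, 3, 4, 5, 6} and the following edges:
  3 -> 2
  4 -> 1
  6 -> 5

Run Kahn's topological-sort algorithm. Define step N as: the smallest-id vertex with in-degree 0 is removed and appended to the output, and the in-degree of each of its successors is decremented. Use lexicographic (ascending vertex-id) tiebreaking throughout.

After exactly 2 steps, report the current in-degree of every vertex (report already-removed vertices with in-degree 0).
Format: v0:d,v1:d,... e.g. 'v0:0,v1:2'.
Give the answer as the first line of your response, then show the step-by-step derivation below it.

v0:0,v1:1,v2:0,v3:0,v4:0,v5:1,v6:0

step 1: output 0; order=[0]; indeg=(0,1,1,0,0,1,0)
step 2: output 3; order=[0,3]; indeg=(0,1,0,0,0,1,0)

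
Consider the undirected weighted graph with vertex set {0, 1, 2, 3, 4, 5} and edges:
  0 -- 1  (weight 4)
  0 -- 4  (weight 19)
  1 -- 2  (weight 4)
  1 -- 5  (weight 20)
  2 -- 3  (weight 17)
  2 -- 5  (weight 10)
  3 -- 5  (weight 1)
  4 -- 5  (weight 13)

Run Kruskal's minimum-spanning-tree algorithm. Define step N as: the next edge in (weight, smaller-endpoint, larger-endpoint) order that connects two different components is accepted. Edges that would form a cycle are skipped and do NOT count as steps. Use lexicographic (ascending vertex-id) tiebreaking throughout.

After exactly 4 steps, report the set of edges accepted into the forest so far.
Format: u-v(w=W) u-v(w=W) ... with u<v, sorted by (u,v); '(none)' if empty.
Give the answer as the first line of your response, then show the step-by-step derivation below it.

0-1(w=4) 1-2(w=4) 2-5(w=10) 3-5(w=1)

step 1: add edge 3-5 (w=1); MST = {3-5(w=1)}
step 2: add edge 0-1 (w=4); MST = {0-1(w=4) 3-5(w=1)}
step 3: add edge 1-2 (w=4); MST = {0-1(w=4) 1-2(w=4) 3-5(w=1)}
step 4: add edge 2-5 (w=10); MST = {0-1(w=4) 1-2(w=4) 2-5(w=10) 3-5(w=1)}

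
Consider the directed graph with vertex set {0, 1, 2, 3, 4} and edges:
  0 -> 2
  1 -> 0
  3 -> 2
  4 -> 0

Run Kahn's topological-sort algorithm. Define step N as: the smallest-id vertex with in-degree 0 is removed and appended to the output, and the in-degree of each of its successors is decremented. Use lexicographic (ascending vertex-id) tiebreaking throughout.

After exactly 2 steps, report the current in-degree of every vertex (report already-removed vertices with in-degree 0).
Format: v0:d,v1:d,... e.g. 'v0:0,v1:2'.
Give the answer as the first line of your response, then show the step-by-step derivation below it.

v0:1,v1:0,v2:1,v3:0,v4:0

step 1: output 1; order=[1]; indeg=(1,0,2,0,0)
step 2: output 3; order=[1,3]; indeg=(1,0,1,0,0)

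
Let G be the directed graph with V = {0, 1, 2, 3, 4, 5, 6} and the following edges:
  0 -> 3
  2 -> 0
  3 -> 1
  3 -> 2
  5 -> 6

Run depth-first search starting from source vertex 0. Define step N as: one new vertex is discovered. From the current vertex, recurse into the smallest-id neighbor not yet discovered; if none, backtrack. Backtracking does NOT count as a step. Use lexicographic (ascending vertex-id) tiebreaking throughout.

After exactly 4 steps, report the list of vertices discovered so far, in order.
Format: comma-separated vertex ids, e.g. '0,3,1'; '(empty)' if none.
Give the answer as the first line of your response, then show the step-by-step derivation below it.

0,3,1,2

step 1: discover 0; path=0; order=0
step 2: discover 3; path=0>3; order=0,3
step 3: discover 1; path=0>3>1; order=0,3,1
step 4: discover 2; path=0>3>2; order=0,3,1,2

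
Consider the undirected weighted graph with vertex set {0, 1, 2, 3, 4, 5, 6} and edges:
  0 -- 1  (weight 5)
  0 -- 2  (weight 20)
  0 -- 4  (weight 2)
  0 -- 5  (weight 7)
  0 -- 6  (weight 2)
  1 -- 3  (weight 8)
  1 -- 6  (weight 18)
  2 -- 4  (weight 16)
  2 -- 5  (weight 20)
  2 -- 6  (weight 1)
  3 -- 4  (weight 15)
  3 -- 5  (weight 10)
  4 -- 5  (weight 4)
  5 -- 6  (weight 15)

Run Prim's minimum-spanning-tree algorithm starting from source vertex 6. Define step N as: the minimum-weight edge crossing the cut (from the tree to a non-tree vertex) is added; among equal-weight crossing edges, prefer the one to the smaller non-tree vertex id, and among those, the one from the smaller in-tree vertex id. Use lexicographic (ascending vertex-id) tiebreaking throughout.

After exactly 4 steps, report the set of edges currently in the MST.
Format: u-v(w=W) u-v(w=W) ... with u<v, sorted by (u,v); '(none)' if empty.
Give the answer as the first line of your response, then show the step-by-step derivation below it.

0-4(w=2) 0-6(w=2) 2-6(w=1) 4-5(w=4)

step 1: add edge 2-6 (w=1); MST = {2-6(w=1)}
step 2: add edge 0-6 (w=2); MST = {0-6(w=2) 2-6(w=1)}
step 3: add edge 0-4 (w=2); MST = {0-4(w=2) 0-6(w=2) 2-6(w=1)}
step 4: add edge 4-5 (w=4); MST = {0-4(w=2) 0-6(w=2) 2-6(w=1) 4-5(w=4)}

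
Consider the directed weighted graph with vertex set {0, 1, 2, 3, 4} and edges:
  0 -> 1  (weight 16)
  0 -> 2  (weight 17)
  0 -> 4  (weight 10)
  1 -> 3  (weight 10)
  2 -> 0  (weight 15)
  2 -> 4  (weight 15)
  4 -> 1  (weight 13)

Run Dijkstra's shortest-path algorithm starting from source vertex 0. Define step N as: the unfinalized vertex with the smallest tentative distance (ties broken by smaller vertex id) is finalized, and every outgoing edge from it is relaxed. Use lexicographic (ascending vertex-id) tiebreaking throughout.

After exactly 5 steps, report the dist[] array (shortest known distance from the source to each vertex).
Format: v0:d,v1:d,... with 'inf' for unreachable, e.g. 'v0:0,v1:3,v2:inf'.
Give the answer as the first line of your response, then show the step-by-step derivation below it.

v0:0,v1:16,v2:17,v3:26,v4:10

step 1: dist = v0:0,v1:16,v2:17,v3:inf,v4:10
step 2: dist = v0:0,v1:16,v2:17,v3:inf,v4:10
step 3: dist = v0:0,v1:16,v2:17,v3:26,v4:10
step 4: dist = v0:0,v1:16,v2:17,v3:26,v4:10
step 5: dist = v0:0,v1:16,v2:17,v3:26,v4:10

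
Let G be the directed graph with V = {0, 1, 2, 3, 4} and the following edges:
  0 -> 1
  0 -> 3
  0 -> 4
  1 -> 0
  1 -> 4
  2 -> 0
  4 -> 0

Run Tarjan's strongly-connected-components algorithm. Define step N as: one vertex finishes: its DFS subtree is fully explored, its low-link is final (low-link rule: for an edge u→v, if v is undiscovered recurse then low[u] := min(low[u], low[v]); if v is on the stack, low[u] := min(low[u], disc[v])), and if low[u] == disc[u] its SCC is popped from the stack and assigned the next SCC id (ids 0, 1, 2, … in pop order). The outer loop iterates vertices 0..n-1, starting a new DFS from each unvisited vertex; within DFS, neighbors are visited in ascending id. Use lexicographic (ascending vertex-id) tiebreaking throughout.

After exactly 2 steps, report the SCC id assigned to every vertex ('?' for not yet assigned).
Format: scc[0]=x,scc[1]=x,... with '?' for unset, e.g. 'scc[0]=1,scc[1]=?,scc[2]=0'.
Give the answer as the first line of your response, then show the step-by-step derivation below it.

scc[0]=?,scc[1]=?,scc[2]=?,scc[3]=?,scc[4]=?

step 1: low=(low[0]=0,low[1]=0,low[2]=?,low[3]=?,low[4]=0); scc=(scc[0]=?,scc[1]=?,scc[2]=?,scc[3]=?,scc[4]=?)
step 2: low=(low[0]=0,low[1]=0,low[2]=?,low[3]=?,low[4]=0); scc=(scc[0]=?,scc[1]=?,scc[2]=?,scc[3]=?,scc[4]=?)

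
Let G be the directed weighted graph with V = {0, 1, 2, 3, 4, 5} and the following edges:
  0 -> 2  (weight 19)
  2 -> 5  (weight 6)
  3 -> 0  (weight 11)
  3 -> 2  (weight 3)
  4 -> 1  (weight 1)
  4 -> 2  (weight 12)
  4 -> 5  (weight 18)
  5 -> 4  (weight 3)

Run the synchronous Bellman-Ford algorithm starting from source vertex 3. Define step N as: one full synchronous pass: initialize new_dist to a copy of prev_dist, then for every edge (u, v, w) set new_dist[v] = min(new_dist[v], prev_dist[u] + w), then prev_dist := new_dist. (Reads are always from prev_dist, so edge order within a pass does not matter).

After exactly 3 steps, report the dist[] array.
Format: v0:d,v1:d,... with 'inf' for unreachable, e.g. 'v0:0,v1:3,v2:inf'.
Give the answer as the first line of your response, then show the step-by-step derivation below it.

v0:11,v1:inf,v2:3,v3:0,v4:12,v5:9

step 1: dist = v0:11,v1:inf,v2:3,v3:0,v4:inf,v5:inf
step 2: dist = v0:11,v1:inf,v2:3,v3:0,v4:inf,v5:9
step 3: dist = v0:11,v1:inf,v2:3,v3:0,v4:12,v5:9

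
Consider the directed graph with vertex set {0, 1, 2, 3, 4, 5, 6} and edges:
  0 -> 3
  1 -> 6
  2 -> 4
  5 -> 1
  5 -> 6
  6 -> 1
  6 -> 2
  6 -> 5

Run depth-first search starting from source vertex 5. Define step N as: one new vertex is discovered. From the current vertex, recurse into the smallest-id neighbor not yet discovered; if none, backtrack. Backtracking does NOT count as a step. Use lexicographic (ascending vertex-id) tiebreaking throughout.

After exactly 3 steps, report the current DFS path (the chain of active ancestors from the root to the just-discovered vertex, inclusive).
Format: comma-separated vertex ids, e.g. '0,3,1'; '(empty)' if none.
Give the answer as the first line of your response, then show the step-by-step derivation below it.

5,1,6

step 1: discover 5; path=5; order=5
step 2: discover 1; path=5>1; order=5,1
step 3: discover 6; path=5>1>6; order=5,1,6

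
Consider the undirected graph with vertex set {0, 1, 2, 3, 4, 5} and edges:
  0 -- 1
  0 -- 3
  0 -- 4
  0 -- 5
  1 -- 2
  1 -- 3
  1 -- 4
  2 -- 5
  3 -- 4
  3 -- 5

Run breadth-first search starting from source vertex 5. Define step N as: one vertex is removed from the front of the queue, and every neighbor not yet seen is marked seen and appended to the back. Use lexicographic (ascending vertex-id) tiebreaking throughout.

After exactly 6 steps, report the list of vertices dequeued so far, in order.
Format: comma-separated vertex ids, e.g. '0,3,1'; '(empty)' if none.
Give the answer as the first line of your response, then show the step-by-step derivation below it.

5,0,2,3,1,4

step 1: dequeue 5; queue=[0,2,3]; order=5
step 2: dequeue 0; queue=[2,3,1,4]; order=5,0
step 3: dequeue 2; queue=[3,1,4]; order=5,0,2
step 4: dequeue 3; queue=[1,4]; order=5,0,2,3
step 5: dequeue 1; queue=[4]; order=5,0,2,3,1
step 6: dequeue 4; queue=[(empty)]; order=5,0,2,3,1,4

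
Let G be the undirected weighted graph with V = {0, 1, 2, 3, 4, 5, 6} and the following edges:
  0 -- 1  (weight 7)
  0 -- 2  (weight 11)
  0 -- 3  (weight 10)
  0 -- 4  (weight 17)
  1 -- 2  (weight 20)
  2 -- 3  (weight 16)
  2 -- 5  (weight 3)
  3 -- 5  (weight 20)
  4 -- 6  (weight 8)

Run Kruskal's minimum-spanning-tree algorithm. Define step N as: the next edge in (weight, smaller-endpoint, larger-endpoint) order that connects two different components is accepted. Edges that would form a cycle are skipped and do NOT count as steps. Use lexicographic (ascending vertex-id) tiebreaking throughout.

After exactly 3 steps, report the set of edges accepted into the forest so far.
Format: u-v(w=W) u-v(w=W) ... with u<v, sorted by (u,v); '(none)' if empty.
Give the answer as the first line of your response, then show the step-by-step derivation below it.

0-1(w=7) 2-5(w=3) 4-6(w=8)

step 1: add edge 2-5 (w=3); MST = {2-5(w=3)}
step 2: add edge 0-1 (w=7); MST = {0-1(w=7) 2-5(w=3)}
step 3: add edge 4-6 (w=8); MST = {0-1(w=7) 2-5(w=3) 4-6(w=8)}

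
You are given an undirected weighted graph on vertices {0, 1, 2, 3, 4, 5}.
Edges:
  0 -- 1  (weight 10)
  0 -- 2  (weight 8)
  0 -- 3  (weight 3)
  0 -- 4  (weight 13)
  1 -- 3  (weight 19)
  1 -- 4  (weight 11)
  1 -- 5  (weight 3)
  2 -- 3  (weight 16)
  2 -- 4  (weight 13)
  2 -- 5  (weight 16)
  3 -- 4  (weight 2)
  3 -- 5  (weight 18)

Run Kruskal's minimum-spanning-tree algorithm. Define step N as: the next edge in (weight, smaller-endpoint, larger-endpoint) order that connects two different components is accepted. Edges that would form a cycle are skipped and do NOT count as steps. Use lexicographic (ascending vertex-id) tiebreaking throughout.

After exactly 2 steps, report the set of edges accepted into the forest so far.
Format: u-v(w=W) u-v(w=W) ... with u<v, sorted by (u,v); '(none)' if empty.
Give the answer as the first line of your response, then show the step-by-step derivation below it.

0-3(w=3) 3-4(w=2)

step 1: add edge 3-4 (w=2); MST = {3-4(w=2)}
step 2: add edge 0-3 (w=3); MST = {0-3(w=3) 3-4(w=2)}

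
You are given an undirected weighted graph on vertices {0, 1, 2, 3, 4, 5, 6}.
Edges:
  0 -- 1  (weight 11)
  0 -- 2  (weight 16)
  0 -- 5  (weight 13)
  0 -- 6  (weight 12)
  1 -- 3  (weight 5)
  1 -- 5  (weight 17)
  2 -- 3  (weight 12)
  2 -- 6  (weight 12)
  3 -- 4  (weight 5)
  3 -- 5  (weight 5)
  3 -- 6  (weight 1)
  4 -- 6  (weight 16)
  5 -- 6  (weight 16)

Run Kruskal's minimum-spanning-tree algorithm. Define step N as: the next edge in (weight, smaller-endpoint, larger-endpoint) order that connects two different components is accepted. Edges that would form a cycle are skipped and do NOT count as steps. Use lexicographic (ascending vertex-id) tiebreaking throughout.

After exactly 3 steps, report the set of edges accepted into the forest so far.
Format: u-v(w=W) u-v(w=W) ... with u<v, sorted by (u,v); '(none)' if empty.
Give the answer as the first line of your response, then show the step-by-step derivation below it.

1-3(w=5) 3-4(w=5) 3-6(w=1)

step 1: add edge 3-6 (w=1); MST = {3-6(w=1)}
step 2: add edge 1-3 (w=5); MST = {1-3(w=5) 3-6(w=1)}
step 3: add edge 3-4 (w=5); MST = {1-3(w=5) 3-4(w=5) 3-6(w=1)}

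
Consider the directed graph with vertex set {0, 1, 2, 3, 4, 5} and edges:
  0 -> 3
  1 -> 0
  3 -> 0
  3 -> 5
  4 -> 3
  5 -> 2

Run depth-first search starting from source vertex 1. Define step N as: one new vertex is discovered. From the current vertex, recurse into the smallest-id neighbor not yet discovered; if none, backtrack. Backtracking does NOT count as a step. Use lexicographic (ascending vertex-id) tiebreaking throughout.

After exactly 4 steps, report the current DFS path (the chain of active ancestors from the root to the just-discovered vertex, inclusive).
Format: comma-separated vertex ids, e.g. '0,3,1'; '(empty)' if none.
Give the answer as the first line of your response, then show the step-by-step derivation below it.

1,0,3,5

step 1: discover 1; path=1; order=1
step 2: discover 0; path=1>0; order=1,0
step 3: discover 3; path=1>0>3; order=1,0,3
step 4: discover 5; path=1>0>3>5; order=1,0,3,5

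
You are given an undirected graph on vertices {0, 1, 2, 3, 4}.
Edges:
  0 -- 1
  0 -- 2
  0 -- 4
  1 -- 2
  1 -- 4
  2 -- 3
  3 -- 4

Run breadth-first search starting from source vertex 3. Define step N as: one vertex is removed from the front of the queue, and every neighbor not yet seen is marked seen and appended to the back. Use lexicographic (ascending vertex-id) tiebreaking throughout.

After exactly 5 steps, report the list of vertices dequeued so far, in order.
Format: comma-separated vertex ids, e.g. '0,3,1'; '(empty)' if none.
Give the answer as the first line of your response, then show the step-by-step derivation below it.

3,2,4,0,1

step 1: dequeue 3; queue=[2,4]; order=3
step 2: dequeue 2; queue=[4,0,1]; order=3,2
step 3: dequeue 4; queue=[0,1]; order=3,2,4
step 4: dequeue 0; queue=[1]; order=3,2,4,0
step 5: dequeue 1; queue=[(empty)]; order=3,2,4,0,1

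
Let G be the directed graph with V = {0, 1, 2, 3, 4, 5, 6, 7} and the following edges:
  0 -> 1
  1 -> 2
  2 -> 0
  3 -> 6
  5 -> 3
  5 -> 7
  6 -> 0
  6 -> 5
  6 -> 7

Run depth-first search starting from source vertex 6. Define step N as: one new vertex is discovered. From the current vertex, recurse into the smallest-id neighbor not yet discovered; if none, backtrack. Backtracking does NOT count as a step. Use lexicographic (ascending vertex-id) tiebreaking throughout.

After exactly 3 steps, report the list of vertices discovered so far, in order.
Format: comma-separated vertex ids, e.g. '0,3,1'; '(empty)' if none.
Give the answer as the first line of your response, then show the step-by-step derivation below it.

6,0,1

step 1: discover 6; path=6; order=6
step 2: discover 0; path=6>0; order=6,0
step 3: discover 1; path=6>0>1; order=6,0,1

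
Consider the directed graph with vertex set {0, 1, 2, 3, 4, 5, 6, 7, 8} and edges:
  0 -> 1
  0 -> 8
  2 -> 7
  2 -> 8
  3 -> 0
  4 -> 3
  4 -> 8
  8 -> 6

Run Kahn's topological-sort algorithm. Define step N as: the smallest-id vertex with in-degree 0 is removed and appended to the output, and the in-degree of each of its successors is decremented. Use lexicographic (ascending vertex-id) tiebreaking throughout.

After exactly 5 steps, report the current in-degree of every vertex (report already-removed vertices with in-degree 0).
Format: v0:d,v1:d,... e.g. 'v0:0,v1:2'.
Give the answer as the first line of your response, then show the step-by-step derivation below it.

v0:0,v1:0,v2:0,v3:0,v4:0,v5:0,v6:1,v7:0,v8:0

step 1: output 2; order=[2]; indeg=(1,1,0,1,0,0,1,0,2)
step 2: output 4; order=[2,4]; indeg=(1,1,0,0,0,0,1,0,1)
step 3: output 3; order=[2,4,3]; indeg=(0,1,0,0,0,0,1,0,1)
step 4: output 0; order=[2,4,3,0]; indeg=(0,0,0,0,0,0,1,0,0)
step 5: output 1; order=[2,4,3,0,1]; indeg=(0,0,0,0,0,0,1,0,0)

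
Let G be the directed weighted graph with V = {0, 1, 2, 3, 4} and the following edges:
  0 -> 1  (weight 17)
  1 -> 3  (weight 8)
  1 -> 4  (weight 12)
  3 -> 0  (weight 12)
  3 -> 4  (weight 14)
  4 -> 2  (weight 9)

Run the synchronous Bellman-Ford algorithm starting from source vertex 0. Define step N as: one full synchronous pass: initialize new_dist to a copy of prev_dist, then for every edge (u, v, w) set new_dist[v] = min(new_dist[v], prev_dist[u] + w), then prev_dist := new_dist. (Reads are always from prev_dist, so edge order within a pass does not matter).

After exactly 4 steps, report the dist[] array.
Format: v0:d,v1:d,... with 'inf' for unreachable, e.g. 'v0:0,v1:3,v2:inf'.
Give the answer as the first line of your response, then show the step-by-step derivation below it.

v0:0,v1:17,v2:38,v3:25,v4:29

step 1: dist = v0:0,v1:17,v2:inf,v3:inf,v4:inf
step 2: dist = v0:0,v1:17,v2:inf,v3:25,v4:29
step 3: dist = v0:0,v1:17,v2:38,v3:25,v4:29
step 4: dist = v0:0,v1:17,v2:38,v3:25,v4:29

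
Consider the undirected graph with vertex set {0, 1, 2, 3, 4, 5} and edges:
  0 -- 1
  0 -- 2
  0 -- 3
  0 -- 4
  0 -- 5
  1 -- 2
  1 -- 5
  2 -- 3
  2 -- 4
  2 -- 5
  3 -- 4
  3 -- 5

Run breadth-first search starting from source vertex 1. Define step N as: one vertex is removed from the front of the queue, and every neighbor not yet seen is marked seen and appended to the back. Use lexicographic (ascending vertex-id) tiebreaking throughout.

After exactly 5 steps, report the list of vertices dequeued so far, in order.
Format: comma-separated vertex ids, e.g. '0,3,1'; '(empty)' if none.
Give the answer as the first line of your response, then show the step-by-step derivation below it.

1,0,2,5,3

step 1: dequeue 1; queue=[0,2,5]; order=1
step 2: dequeue 0; queue=[2,5,3,4]; order=1,0
step 3: dequeue 2; queue=[5,3,4]; order=1,0,2
step 4: dequeue 5; queue=[3,4]; order=1,0,2,5
step 5: dequeue 3; queue=[4]; order=1,0,2,5,3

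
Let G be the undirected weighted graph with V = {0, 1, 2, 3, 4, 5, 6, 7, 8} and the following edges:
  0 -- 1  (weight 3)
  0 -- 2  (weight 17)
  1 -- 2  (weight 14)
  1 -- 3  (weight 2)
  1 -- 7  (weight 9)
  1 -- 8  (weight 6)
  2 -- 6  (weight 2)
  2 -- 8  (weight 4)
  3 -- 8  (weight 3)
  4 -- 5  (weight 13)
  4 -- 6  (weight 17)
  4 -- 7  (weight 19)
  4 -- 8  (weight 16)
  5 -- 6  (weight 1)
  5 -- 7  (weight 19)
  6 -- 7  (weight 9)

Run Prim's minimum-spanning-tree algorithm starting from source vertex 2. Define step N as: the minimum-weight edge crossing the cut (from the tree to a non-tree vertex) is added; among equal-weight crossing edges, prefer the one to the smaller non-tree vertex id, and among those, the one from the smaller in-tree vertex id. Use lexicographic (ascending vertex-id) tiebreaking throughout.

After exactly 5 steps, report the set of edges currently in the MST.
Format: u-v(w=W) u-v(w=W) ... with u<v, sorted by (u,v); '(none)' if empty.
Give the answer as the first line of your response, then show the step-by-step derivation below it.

1-3(w=2) 2-6(w=2) 2-8(w=4) 3-8(w=3) 5-6(w=1)

step 1: add edge 2-6 (w=2); MST = {2-6(w=2)}
step 2: add edge 5-6 (w=1); MST = {2-6(w=2) 5-6(w=1)}
step 3: add edge 2-8 (w=4); MST = {2-6(w=2) 2-8(w=4) 5-6(w=1)}
step 4: add edge 3-8 (w=3); MST = {2-6(w=2) 2-8(w=4) 3-8(w=3) 5-6(w=1)}
step 5: add edge 1-3 (w=2); MST = {1-3(w=2) 2-6(w=2) 2-8(w=4) 3-8(w=3) 5-6(w=1)}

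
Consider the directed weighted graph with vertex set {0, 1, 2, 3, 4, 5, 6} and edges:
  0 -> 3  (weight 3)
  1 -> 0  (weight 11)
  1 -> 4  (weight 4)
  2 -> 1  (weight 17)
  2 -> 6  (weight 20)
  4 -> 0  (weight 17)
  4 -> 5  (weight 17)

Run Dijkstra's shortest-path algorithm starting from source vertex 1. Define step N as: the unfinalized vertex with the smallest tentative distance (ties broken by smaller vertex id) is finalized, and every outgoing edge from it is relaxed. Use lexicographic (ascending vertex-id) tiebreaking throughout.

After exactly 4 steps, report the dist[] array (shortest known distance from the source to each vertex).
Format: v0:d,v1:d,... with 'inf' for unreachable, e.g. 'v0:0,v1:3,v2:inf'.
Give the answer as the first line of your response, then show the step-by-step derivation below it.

v0:11,v1:0,v2:inf,v3:14,v4:4,v5:21,v6:inf

step 1: dist = v0:11,v1:0,v2:inf,v3:inf,v4:4,v5:inf,v6:inf
step 2: dist = v0:11,v1:0,v2:inf,v3:inf,v4:4,v5:21,v6:inf
step 3: dist = v0:11,v1:0,v2:inf,v3:14,v4:4,v5:21,v6:inf
step 4: dist = v0:11,v1:0,v2:inf,v3:14,v4:4,v5:21,v6:inf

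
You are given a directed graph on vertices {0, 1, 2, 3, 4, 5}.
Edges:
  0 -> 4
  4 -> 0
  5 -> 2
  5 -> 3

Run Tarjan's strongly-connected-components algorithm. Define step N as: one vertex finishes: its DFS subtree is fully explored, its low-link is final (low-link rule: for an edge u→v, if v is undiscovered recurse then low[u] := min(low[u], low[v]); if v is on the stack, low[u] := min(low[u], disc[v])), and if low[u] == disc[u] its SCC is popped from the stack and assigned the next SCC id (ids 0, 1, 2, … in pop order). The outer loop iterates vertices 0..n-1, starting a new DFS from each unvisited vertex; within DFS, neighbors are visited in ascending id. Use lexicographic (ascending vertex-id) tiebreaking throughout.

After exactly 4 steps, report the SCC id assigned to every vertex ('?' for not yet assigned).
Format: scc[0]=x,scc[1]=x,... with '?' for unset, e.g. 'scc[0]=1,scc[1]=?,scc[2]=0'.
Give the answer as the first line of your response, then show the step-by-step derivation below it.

scc[0]=0,scc[1]=1,scc[2]=2,scc[3]=?,scc[4]=0,scc[5]=?

step 1: low=(low[0]=0,low[1]=?,low[2]=?,low[3]=?,low[4]=0,low[5]=?); scc=(scc[0]=?,scc[1]=?,scc[2]=?,scc[3]=?,scc[4]=?,scc[5]=?)
step 2: low=(low[0]=0,low[1]=?,low[2]=?,low[3]=?,low[4]=0,low[5]=?); scc=(scc[0]=0,scc[1]=?,scc[2]=?,scc[3]=?,scc[4]=0,scc[5]=?)
step 3: low=(low[0]=0,low[1]=2,low[2]=?,low[3]=?,low[4]=0,low[5]=?); scc=(scc[0]=0,scc[1]=1,scc[2]=?,scc[3]=?,scc[4]=0,scc[5]=?)
step 4: low=(low[0]=0,low[1]=2,low[2]=3,low[3]=?,low[4]=0,low[5]=?); scc=(scc[0]=0,scc[1]=1,scc[2]=2,scc[3]=?,scc[4]=0,scc[5]=?)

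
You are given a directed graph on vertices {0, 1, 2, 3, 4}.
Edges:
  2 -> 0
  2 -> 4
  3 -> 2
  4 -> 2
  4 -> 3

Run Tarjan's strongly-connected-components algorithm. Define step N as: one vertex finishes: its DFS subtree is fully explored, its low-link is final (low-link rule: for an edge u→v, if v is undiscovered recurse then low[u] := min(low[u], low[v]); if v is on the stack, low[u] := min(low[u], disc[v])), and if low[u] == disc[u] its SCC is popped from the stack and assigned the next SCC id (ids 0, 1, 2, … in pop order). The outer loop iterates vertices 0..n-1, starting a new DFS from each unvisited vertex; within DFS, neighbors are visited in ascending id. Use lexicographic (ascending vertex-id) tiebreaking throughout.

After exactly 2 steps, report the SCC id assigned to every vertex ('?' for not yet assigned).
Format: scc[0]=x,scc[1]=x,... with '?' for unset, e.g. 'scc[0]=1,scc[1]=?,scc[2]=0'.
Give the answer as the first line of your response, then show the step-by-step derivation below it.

scc[0]=0,scc[1]=1,scc[2]=?,scc[3]=?,scc[4]=?

step 1: low=(low[0]=0,low[1]=?,low[2]=?,low[3]=?,low[4]=?); scc=(scc[0]=0,scc[1]=?,scc[2]=?,scc[3]=?,scc[4]=?)
step 2: low=(low[0]=0,low[1]=1,low[2]=?,low[3]=?,low[4]=?); scc=(scc[0]=0,scc[1]=1,scc[2]=?,scc[3]=?,scc[4]=?)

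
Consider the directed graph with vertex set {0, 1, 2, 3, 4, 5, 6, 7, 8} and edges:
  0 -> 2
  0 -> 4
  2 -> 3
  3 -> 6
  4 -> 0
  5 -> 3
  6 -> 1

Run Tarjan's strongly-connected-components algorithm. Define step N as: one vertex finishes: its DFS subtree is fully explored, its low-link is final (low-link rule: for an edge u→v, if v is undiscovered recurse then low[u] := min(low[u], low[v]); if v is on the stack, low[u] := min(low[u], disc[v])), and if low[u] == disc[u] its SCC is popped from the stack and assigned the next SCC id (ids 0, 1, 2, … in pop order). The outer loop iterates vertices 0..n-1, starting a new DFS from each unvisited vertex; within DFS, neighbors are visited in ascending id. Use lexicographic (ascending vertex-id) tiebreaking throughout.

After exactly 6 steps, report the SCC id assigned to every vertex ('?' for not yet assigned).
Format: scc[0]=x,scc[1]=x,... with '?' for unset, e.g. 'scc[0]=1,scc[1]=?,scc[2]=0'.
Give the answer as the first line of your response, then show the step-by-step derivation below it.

scc[0]=4,scc[1]=0,scc[2]=3,scc[3]=2,scc[4]=4,scc[5]=?,scc[6]=1,scc[7]=?,scc[8]=?

step 1: low=(low[0]=0,low[1]=4,low[2]=1,low[3]=2,low[4]=?,low[5]=?,low[6]=3,low[7]=?,low[8]=?); scc=(scc[0]=?,scc[1]=0,scc[2]=?,scc[3]=?,scc[4]=?,scc[5]=?,scc[6]=?,scc[7]=?,scc[8]=?)
step 2: low=(low[0]=0,low[1]=4,low[2]=1,low[3]=2,low[4]=?,low[5]=?,low[6]=3,low[7]=?,low[8]=?); scc=(scc[0]=?,scc[1]=0,scc[2]=?,scc[3]=?,scc[4]=?,scc[5]=?,scc[6]=1,scc[7]=?,scc[8]=?)
step 3: low=(low[0]=0,low[1]=4,low[2]=1,low[3]=2,low[4]=?,low[5]=?,low[6]=3,low[7]=?,low[8]=?); scc=(scc[0]=?,scc[1]=0,scc[2]=?,scc[3]=2,scc[4]=?,scc[5]=?,scc[6]=1,scc[7]=?,scc[8]=?)
step 4: low=(low[0]=0,low[1]=4,low[2]=1,low[3]=2,low[4]=?,low[5]=?,low[6]=3,low[7]=?,low[8]=?); scc=(scc[0]=?,scc[1]=0,scc[2]=3,scc[3]=2,scc[4]=?,scc[5]=?,scc[6]=1,scc[7]=?,scc[8]=?)
step 5: low=(low[0]=0,low[1]=4,low[2]=1,low[3]=2,low[4]=0,low[5]=?,low[6]=3,low[7]=?,low[8]=?); scc=(scc[0]=?,scc[1]=0,scc[2]=3,scc[3]=2,scc[4]=?,scc[5]=?,scc[6]=1,scc[7]=?,scc[8]=?)
step 6: low=(low[0]=0,low[1]=4,low[2]=1,low[3]=2,low[4]=0,low[5]=?,low[6]=3,low[7]=?,low[8]=?); scc=(scc[0]=4,scc[1]=0,scc[2]=3,scc[3]=2,scc[4]=4,scc[5]=?,scc[6]=1,scc[7]=?,scc[8]=?)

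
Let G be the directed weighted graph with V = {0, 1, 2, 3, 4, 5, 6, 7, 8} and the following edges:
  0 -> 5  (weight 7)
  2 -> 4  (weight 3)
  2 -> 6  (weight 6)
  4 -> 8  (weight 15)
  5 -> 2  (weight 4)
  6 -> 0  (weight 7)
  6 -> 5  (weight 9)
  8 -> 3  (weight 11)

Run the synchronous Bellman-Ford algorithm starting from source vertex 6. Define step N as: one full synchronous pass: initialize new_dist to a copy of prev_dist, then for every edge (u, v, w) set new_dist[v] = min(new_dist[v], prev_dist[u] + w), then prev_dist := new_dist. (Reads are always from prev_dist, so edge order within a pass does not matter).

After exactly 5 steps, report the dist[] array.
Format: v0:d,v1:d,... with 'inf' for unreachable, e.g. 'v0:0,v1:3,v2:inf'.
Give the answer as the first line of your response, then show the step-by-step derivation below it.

v0:7,v1:inf,v2:13,v3:42,v4:16,v5:9,v6:0,v7:inf,v8:31

step 1: dist = v0:7,v1:inf,v2:inf,v3:inf,v4:inf,v5:9,v6:0,v7:inf,v8:inf
step 2: dist = v0:7,v1:inf,v2:13,v3:inf,v4:inf,v5:9,v6:0,v7:inf,v8:inf
step 3: dist = v0:7,v1:inf,v2:13,v3:inf,v4:16,v5:9,v6:0,v7:inf,v8:inf
step 4: dist = v0:7,v1:inf,v2:13,v3:inf,v4:16,v5:9,v6:0,v7:inf,v8:31
step 5: dist = v0:7,v1:inf,v2:13,v3:42,v4:16,v5:9,v6:0,v7:inf,v8:31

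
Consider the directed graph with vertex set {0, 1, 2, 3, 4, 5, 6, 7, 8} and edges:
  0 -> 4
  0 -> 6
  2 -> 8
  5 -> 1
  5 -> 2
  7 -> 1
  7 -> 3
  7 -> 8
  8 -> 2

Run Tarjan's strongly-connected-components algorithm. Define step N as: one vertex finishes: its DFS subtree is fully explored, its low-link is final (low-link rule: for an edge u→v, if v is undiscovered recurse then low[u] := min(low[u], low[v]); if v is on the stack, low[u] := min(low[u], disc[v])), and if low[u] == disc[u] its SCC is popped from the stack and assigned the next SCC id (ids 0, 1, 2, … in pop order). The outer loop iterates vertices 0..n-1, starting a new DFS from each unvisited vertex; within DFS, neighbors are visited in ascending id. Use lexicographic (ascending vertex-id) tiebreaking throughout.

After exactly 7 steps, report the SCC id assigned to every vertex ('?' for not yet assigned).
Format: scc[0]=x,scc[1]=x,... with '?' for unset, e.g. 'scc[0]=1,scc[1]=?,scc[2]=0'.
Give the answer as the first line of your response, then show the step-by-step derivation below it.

scc[0]=2,scc[1]=3,scc[2]=4,scc[3]=5,scc[4]=0,scc[5]=?,scc[6]=1,scc[7]=?,scc[8]=4

step 1: low=(low[0]=0,low[1]=?,low[2]=?,low[3]=?,low[4]=1,low[5]=?,low[6]=?,low[7]=?,low[8]=?); scc=(scc[0]=?,scc[1]=?,scc[2]=?,scc[3]=?,scc[4]=0,scc[5]=?,scc[6]=?,scc[7]=?,scc[8]=?)
step 2: low=(low[0]=0,low[1]=?,low[2]=?,low[3]=?,low[4]=1,low[5]=?,low[6]=2,low[7]=?,low[8]=?); scc=(scc[0]=?,scc[1]=?,scc[2]=?,scc[3]=?,scc[4]=0,scc[5]=?,scc[6]=1,scc[7]=?,scc[8]=?)
step 3: low=(low[0]=0,low[1]=?,low[2]=?,low[3]=?,low[4]=1,low[5]=?,low[6]=2,low[7]=?,low[8]=?); scc=(scc[0]=2,scc[1]=?,scc[2]=?,scc[3]=?,scc[4]=0,scc[5]=?,scc[6]=1,scc[7]=?,scc[8]=?)
step 4: low=(low[0]=0,low[1]=3,low[2]=?,low[3]=?,low[4]=1,low[5]=?,low[6]=2,low[7]=?,low[8]=?); scc=(scc[0]=2,scc[1]=3,scc[2]=?,scc[3]=?,scc[4]=0,scc[5]=?,scc[6]=1,scc[7]=?,scc[8]=?)
step 5: low=(low[0]=0,low[1]=3,low[2]=4,low[3]=?,low[4]=1,low[5]=?,low[6]=2,low[7]=?,low[8]=4); scc=(scc[0]=2,scc[1]=3,scc[2]=?,scc[3]=?,scc[4]=0,scc[5]=?,scc[6]=1,scc[7]=?,scc[8]=?)
step 6: low=(low[0]=0,low[1]=3,low[2]=4,low[3]=?,low[4]=1,low[5]=?,low[6]=2,low[7]=?,low[8]=4); scc=(scc[0]=2,scc[1]=3,scc[2]=4,scc[3]=?,scc[4]=0,scc[5]=?,scc[6]=1,scc[7]=?,scc[8]=4)
step 7: low=(low[0]=0,low[1]=3,low[2]=4,low[3]=6,low[4]=1,low[5]=?,low[6]=2,low[7]=?,low[8]=4); scc=(scc[0]=2,scc[1]=3,scc[2]=4,scc[3]=5,scc[4]=0,scc[5]=?,scc[6]=1,scc[7]=?,scc[8]=4)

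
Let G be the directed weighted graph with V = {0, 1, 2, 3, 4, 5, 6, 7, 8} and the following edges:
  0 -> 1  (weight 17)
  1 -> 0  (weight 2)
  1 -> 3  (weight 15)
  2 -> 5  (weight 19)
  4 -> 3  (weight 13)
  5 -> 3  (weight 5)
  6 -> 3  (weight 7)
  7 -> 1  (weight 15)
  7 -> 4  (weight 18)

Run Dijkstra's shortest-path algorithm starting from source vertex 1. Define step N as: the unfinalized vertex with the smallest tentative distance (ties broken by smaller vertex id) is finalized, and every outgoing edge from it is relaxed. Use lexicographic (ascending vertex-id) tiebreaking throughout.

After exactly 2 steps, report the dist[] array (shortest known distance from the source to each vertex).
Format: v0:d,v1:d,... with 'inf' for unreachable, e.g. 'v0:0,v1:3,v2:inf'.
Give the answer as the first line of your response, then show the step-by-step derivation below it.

v0:2,v1:0,v2:inf,v3:15,v4:inf,v5:inf,v6:inf,v7:inf,v8:inf

step 1: dist = v0:2,v1:0,v2:inf,v3:15,v4:inf,v5:inf,v6:inf,v7:inf,v8:inf
step 2: dist = v0:2,v1:0,v2:inf,v3:15,v4:inf,v5:inf,v6:inf,v7:inf,v8:inf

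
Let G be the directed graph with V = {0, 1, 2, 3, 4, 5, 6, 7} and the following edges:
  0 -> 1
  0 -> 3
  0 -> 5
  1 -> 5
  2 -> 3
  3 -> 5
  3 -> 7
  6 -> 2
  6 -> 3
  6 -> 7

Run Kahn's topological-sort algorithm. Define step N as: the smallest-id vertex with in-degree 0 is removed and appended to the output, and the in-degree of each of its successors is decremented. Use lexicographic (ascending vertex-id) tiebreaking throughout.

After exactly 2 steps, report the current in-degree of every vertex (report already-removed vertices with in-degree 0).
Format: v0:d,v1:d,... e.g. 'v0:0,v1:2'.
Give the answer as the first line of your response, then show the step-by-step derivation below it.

v0:0,v1:0,v2:1,v3:2,v4:0,v5:1,v6:0,v7:2

step 1: output 0; order=[0]; indeg=(0,0,1,2,0,2,0,2)
step 2: output 1; order=[0,1]; indeg=(0,0,1,2,0,1,0,2)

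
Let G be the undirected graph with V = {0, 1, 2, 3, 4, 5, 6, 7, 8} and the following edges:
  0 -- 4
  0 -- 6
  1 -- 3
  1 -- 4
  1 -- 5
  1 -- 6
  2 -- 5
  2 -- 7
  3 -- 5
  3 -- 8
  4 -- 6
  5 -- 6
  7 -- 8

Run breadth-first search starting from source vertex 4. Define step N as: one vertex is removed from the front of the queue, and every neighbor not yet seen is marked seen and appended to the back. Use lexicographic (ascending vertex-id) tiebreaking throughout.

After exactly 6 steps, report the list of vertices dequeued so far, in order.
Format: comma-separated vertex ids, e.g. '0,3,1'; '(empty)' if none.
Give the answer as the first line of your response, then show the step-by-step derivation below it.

4,0,1,6,3,5

step 1: dequeue 4; queue=[0,1,6]; order=4
step 2: dequeue 0; queue=[1,6]; order=4,0
step 3: dequeue 1; queue=[6,3,5]; order=4,0,1
step 4: dequeue 6; queue=[3,5]; order=4,0,1,6
step 5: dequeue 3; queue=[5,8]; order=4,0,1,6,3
step 6: dequeue 5; queue=[8,2]; order=4,0,1,6,3,5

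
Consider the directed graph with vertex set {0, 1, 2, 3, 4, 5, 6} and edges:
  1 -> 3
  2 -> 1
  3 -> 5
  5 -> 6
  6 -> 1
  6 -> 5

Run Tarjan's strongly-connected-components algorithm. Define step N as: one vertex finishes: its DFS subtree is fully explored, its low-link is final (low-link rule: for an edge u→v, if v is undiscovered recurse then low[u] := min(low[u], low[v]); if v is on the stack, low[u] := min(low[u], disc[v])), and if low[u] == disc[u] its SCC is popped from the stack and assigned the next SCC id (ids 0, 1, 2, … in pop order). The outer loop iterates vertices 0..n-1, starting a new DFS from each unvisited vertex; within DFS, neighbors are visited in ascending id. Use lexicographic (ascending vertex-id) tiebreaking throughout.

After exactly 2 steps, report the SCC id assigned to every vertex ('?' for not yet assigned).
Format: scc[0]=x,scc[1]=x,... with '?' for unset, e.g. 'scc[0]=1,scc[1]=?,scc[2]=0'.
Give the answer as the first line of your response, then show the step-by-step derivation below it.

scc[0]=0,scc[1]=?,scc[2]=?,scc[3]=?,scc[4]=?,scc[5]=?,scc[6]=?

step 1: low=(low[0]=0,low[1]=?,low[2]=?,low[3]=?,low[4]=?,low[5]=?,low[6]=?); scc=(scc[0]=0,scc[1]=?,scc[2]=?,scc[3]=?,scc[4]=?,scc[5]=?,scc[6]=?)
step 2: low=(low[0]=0,low[1]=1,low[2]=?,low[3]=2,low[4]=?,low[5]=3,low[6]=1); scc=(scc[0]=0,scc[1]=?,scc[2]=?,scc[3]=?,scc[4]=?,scc[5]=?,scc[6]=?)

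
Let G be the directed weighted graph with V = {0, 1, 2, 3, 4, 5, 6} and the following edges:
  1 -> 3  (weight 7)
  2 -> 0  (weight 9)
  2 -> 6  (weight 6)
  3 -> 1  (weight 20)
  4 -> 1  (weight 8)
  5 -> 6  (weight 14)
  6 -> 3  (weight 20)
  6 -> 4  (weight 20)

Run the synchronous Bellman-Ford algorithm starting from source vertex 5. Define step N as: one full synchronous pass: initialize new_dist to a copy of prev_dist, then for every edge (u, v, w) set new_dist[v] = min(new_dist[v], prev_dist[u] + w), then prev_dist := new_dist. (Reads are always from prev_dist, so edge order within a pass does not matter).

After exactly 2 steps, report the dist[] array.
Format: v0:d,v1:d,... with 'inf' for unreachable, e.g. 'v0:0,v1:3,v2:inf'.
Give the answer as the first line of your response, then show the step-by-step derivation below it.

v0:inf,v1:inf,v2:inf,v3:34,v4:34,v5:0,v6:14

step 1: dist = v0:inf,v1:inf,v2:inf,v3:inf,v4:inf,v5:0,v6:14
step 2: dist = v0:inf,v1:inf,v2:inf,v3:34,v4:34,v5:0,v6:14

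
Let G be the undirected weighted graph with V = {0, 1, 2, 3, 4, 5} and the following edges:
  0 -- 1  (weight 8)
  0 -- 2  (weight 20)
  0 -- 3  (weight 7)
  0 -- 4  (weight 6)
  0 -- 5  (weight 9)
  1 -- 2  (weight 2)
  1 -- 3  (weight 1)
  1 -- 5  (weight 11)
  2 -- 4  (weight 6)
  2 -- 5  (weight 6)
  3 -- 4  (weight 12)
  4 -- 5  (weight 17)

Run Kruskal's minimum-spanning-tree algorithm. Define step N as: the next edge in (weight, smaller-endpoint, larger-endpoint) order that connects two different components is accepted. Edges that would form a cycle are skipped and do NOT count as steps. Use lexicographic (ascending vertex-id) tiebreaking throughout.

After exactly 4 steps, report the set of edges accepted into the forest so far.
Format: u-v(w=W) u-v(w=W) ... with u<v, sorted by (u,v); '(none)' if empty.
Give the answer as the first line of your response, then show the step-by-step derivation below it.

0-4(w=6) 1-2(w=2) 1-3(w=1) 2-4(w=6)

step 1: add edge 1-3 (w=1); MST = {1-3(w=1)}
step 2: add edge 1-2 (w=2); MST = {1-2(w=2) 1-3(w=1)}
step 3: add edge 0-4 (w=6); MST = {0-4(w=6) 1-2(w=2) 1-3(w=1)}
step 4: add edge 2-4 (w=6); MST = {0-4(w=6) 1-2(w=2) 1-3(w=1) 2-4(w=6)}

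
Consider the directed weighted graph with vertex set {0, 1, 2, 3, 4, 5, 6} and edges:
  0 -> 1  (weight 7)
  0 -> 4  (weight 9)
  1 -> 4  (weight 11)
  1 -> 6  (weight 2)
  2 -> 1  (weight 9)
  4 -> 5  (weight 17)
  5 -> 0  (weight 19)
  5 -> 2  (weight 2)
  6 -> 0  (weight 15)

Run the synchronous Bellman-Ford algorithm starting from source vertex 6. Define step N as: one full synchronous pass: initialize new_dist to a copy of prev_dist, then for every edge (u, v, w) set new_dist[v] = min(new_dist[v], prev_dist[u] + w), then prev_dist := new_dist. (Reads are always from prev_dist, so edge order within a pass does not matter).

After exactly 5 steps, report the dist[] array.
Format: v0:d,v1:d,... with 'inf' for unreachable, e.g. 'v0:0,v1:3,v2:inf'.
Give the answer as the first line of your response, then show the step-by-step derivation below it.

v0:15,v1:22,v2:43,v3:inf,v4:24,v5:41,v6:0

step 1: dist = v0:15,v1:inf,v2:inf,v3:inf,v4:inf,v5:inf,v6:0
step 2: dist = v0:15,v1:22,v2:inf,v3:inf,v4:24,v5:inf,v6:0
step 3: dist = v0:15,v1:22,v2:inf,v3:inf,v4:24,v5:41,v6:0
step 4: dist = v0:15,v1:22,v2:43,v3:inf,v4:24,v5:41,v6:0
step 5: dist = v0:15,v1:22,v2:43,v3:inf,v4:24,v5:41,v6:0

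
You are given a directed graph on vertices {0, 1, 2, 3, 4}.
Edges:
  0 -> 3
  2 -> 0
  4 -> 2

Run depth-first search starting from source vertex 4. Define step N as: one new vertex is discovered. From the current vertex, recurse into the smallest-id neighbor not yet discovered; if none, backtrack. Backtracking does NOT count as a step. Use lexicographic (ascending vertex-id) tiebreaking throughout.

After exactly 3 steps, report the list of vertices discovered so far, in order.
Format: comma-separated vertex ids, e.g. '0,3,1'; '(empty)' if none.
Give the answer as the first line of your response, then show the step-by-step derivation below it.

4,2,0

step 1: discover 4; path=4; order=4
step 2: discover 2; path=4>2; order=4,2
step 3: discover 0; path=4>2>0; order=4,2,0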